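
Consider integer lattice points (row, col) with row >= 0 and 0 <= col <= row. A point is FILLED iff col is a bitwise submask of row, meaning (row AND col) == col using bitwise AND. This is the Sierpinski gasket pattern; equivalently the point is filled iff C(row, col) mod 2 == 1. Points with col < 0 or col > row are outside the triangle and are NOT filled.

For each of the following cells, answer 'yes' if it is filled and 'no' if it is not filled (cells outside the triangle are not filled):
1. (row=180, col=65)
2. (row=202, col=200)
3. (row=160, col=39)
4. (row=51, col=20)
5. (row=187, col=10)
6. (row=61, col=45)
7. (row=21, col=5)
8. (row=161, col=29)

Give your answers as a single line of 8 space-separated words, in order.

(180,65): row=0b10110100, col=0b1000001, row AND col = 0b0 = 0; 0 != 65 -> empty
(202,200): row=0b11001010, col=0b11001000, row AND col = 0b11001000 = 200; 200 == 200 -> filled
(160,39): row=0b10100000, col=0b100111, row AND col = 0b100000 = 32; 32 != 39 -> empty
(51,20): row=0b110011, col=0b10100, row AND col = 0b10000 = 16; 16 != 20 -> empty
(187,10): row=0b10111011, col=0b1010, row AND col = 0b1010 = 10; 10 == 10 -> filled
(61,45): row=0b111101, col=0b101101, row AND col = 0b101101 = 45; 45 == 45 -> filled
(21,5): row=0b10101, col=0b101, row AND col = 0b101 = 5; 5 == 5 -> filled
(161,29): row=0b10100001, col=0b11101, row AND col = 0b1 = 1; 1 != 29 -> empty

Answer: no yes no no yes yes yes no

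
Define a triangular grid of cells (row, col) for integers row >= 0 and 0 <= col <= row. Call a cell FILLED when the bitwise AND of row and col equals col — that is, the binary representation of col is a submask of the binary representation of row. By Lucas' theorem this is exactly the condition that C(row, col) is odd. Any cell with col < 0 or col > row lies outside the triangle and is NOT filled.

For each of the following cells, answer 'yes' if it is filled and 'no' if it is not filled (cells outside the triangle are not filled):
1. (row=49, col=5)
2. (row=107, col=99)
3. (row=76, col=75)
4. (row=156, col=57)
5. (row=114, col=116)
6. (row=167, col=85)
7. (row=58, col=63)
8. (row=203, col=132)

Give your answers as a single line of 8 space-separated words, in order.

(49,5): row=0b110001, col=0b101, row AND col = 0b1 = 1; 1 != 5 -> empty
(107,99): row=0b1101011, col=0b1100011, row AND col = 0b1100011 = 99; 99 == 99 -> filled
(76,75): row=0b1001100, col=0b1001011, row AND col = 0b1001000 = 72; 72 != 75 -> empty
(156,57): row=0b10011100, col=0b111001, row AND col = 0b11000 = 24; 24 != 57 -> empty
(114,116): col outside [0, 114] -> not filled
(167,85): row=0b10100111, col=0b1010101, row AND col = 0b101 = 5; 5 != 85 -> empty
(58,63): col outside [0, 58] -> not filled
(203,132): row=0b11001011, col=0b10000100, row AND col = 0b10000000 = 128; 128 != 132 -> empty

Answer: no yes no no no no no no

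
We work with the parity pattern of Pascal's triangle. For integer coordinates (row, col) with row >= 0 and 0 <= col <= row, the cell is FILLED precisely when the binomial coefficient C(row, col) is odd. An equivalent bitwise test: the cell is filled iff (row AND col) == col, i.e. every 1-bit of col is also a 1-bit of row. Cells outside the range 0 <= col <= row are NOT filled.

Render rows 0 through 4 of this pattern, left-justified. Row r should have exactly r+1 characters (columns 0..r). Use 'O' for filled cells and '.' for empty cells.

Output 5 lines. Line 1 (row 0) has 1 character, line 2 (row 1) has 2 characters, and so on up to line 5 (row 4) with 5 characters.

r0=0: O
r1=1: OO
r2=10: O.O
r3=11: OOOO
r4=100: O...O

Answer: O
OO
O.O
OOOO
O...O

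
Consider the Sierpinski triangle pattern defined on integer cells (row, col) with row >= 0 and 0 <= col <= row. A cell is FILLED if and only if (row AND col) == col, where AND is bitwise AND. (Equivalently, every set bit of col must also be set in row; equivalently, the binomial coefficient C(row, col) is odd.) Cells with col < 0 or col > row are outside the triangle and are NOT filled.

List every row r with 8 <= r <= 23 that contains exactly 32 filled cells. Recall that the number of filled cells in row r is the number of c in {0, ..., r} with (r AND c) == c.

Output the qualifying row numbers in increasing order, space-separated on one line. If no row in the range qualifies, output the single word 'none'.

Row r has 2^popcount(r) filled cells, so we need popcount(r) = log2(32) = 5.
Scan r = 8..23 and keep those with exactly 5 one-bits:
r=8=1000 popcount=1 -> skip
r=9=1001 popcount=2 -> skip
r=10=1010 popcount=2 -> skip
r=11=1011 popcount=3 -> skip
r=12=1100 popcount=2 -> skip
r=13=1101 popcount=3 -> skip
r=14=1110 popcount=3 -> skip
r=15=1111 popcount=4 -> skip
r=16=10000 popcount=1 -> skip
r=17=10001 popcount=2 -> skip
r=18=10010 popcount=2 -> skip
r=19=10011 popcount=3 -> skip
r=20=10100 popcount=2 -> skip
r=21=10101 popcount=3 -> skip
r=22=10110 popcount=3 -> skip
r=23=10111 popcount=4 -> skip
Kept rows: none

Answer: none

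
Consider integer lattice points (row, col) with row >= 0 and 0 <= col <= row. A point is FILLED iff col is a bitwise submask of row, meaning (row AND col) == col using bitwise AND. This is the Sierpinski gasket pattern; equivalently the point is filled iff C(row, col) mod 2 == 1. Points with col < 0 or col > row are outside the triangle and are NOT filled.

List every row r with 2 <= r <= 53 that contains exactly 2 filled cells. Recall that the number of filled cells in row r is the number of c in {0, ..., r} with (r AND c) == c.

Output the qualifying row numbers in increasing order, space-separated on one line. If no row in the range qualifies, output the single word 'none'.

Answer: 2 4 8 16 32

Derivation:
Row r has 2^popcount(r) filled cells, so we need popcount(r) = log2(2) = 1.
Scan r = 2..53 and keep those with exactly 1 one-bits:
r=2=10 popcount=1 -> KEEP
r=3=11 popcount=2 -> skip
r=4=100 popcount=1 -> KEEP
r=5=101 popcount=2 -> skip
r=6=110 popcount=2 -> skip
r=7=111 popcount=3 -> skip
r=8=1000 popcount=1 -> KEEP
r=9=1001 popcount=2 -> skip
r=10=1010 popcount=2 -> skip
r=11=1011 popcount=3 -> skip
r=12=1100 popcount=2 -> skip
r=13=1101 popcount=3 -> skip
r=14=1110 popcount=3 -> skip
r=15=1111 popcount=4 -> skip
r=16=10000 popcount=1 -> KEEP
r=17=10001 popcount=2 -> skip
r=18=10010 popcount=2 -> skip
r=19=10011 popcount=3 -> skip
r=20=10100 popcount=2 -> skip
r=21=10101 popcount=3 -> skip
r=22=10110 popcount=3 -> skip
r=23=10111 popcount=4 -> skip
r=24=11000 popcount=2 -> skip
r=25=11001 popcount=3 -> skip
r=26=11010 popcount=3 -> skip
r=27=11011 popcount=4 -> skip
r=28=11100 popcount=3 -> skip
r=29=11101 popcount=4 -> skip
r=30=11110 popcount=4 -> skip
r=31=11111 popcount=5 -> skip
r=32=100000 popcount=1 -> KEEP
r=33=100001 popcount=2 -> skip
r=34=100010 popcount=2 -> skip
r=35=100011 popcount=3 -> skip
r=36=100100 popcount=2 -> skip
r=37=100101 popcount=3 -> skip
r=38=100110 popcount=3 -> skip
r=39=100111 popcount=4 -> skip
r=40=101000 popcount=2 -> skip
r=41=101001 popcount=3 -> skip
r=42=101010 popcount=3 -> skip
r=43=101011 popcount=4 -> skip
r=44=101100 popcount=3 -> skip
r=45=101101 popcount=4 -> skip
r=46=101110 popcount=4 -> skip
r=47=101111 popcount=5 -> skip
r=48=110000 popcount=2 -> skip
r=49=110001 popcount=3 -> skip
r=50=110010 popcount=3 -> skip
r=51=110011 popcount=4 -> skip
r=52=110100 popcount=3 -> skip
r=53=110101 popcount=4 -> skip
Kept rows: 2 4 8 16 32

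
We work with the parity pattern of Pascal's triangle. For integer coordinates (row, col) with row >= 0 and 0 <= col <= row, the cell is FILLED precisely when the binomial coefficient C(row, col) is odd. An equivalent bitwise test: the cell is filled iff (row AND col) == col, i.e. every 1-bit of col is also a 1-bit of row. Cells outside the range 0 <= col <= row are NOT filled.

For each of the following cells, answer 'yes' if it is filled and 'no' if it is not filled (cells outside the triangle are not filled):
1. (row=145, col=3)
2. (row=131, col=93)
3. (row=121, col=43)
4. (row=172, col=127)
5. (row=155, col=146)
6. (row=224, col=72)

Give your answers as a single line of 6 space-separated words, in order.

Answer: no no no no yes no

Derivation:
(145,3): row=0b10010001, col=0b11, row AND col = 0b1 = 1; 1 != 3 -> empty
(131,93): row=0b10000011, col=0b1011101, row AND col = 0b1 = 1; 1 != 93 -> empty
(121,43): row=0b1111001, col=0b101011, row AND col = 0b101001 = 41; 41 != 43 -> empty
(172,127): row=0b10101100, col=0b1111111, row AND col = 0b101100 = 44; 44 != 127 -> empty
(155,146): row=0b10011011, col=0b10010010, row AND col = 0b10010010 = 146; 146 == 146 -> filled
(224,72): row=0b11100000, col=0b1001000, row AND col = 0b1000000 = 64; 64 != 72 -> empty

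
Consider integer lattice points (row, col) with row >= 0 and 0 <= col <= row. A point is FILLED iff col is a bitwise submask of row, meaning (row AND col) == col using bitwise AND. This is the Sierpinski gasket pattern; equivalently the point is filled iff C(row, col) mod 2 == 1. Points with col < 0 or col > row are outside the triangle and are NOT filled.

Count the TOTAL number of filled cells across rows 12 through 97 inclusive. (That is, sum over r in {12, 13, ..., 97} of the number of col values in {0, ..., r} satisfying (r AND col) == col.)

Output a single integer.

r12=1100 pc2: +4 =4
r13=1101 pc3: +8 =12
r14=1110 pc3: +8 =20
r15=1111 pc4: +16 =36
r16=10000 pc1: +2 =38
r17=10001 pc2: +4 =42
r18=10010 pc2: +4 =46
r19=10011 pc3: +8 =54
r20=10100 pc2: +4 =58
r21=10101 pc3: +8 =66
r22=10110 pc3: +8 =74
r23=10111 pc4: +16 =90
r24=11000 pc2: +4 =94
r25=11001 pc3: +8 =102
r26=11010 pc3: +8 =110
r27=11011 pc4: +16 =126
r28=11100 pc3: +8 =134
r29=11101 pc4: +16 =150
r30=11110 pc4: +16 =166
r31=11111 pc5: +32 =198
r32=100000 pc1: +2 =200
r33=100001 pc2: +4 =204
r34=100010 pc2: +4 =208
r35=100011 pc3: +8 =216
r36=100100 pc2: +4 =220
r37=100101 pc3: +8 =228
r38=100110 pc3: +8 =236
r39=100111 pc4: +16 =252
r40=101000 pc2: +4 =256
r41=101001 pc3: +8 =264
r42=101010 pc3: +8 =272
r43=101011 pc4: +16 =288
r44=101100 pc3: +8 =296
r45=101101 pc4: +16 =312
r46=101110 pc4: +16 =328
r47=101111 pc5: +32 =360
r48=110000 pc2: +4 =364
r49=110001 pc3: +8 =372
r50=110010 pc3: +8 =380
r51=110011 pc4: +16 =396
r52=110100 pc3: +8 =404
r53=110101 pc4: +16 =420
r54=110110 pc4: +16 =436
r55=110111 pc5: +32 =468
r56=111000 pc3: +8 =476
r57=111001 pc4: +16 =492
r58=111010 pc4: +16 =508
r59=111011 pc5: +32 =540
r60=111100 pc4: +16 =556
r61=111101 pc5: +32 =588
r62=111110 pc5: +32 =620
r63=111111 pc6: +64 =684
r64=1000000 pc1: +2 =686
r65=1000001 pc2: +4 =690
r66=1000010 pc2: +4 =694
r67=1000011 pc3: +8 =702
r68=1000100 pc2: +4 =706
r69=1000101 pc3: +8 =714
r70=1000110 pc3: +8 =722
r71=1000111 pc4: +16 =738
r72=1001000 pc2: +4 =742
r73=1001001 pc3: +8 =750
r74=1001010 pc3: +8 =758
r75=1001011 pc4: +16 =774
r76=1001100 pc3: +8 =782
r77=1001101 pc4: +16 =798
r78=1001110 pc4: +16 =814
r79=1001111 pc5: +32 =846
r80=1010000 pc2: +4 =850
r81=1010001 pc3: +8 =858
r82=1010010 pc3: +8 =866
r83=1010011 pc4: +16 =882
r84=1010100 pc3: +8 =890
r85=1010101 pc4: +16 =906
r86=1010110 pc4: +16 =922
r87=1010111 pc5: +32 =954
r88=1011000 pc3: +8 =962
r89=1011001 pc4: +16 =978
r90=1011010 pc4: +16 =994
r91=1011011 pc5: +32 =1026
r92=1011100 pc4: +16 =1042
r93=1011101 pc5: +32 =1074
r94=1011110 pc5: +32 =1106
r95=1011111 pc6: +64 =1170
r96=1100000 pc2: +4 =1174
r97=1100001 pc3: +8 =1182

Answer: 1182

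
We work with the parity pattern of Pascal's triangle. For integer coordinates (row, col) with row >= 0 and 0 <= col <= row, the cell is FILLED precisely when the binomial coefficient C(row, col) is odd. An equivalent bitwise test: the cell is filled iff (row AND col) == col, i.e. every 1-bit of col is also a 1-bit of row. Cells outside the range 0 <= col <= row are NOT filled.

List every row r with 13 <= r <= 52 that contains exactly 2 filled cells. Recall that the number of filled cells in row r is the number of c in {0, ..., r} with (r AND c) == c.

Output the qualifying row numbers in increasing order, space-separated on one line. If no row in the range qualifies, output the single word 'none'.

Answer: 16 32

Derivation:
Row r has 2^popcount(r) filled cells, so we need popcount(r) = log2(2) = 1.
Scan r = 13..52 and keep those with exactly 1 one-bits:
r=13=1101 popcount=3 -> skip
r=14=1110 popcount=3 -> skip
r=15=1111 popcount=4 -> skip
r=16=10000 popcount=1 -> KEEP
r=17=10001 popcount=2 -> skip
r=18=10010 popcount=2 -> skip
r=19=10011 popcount=3 -> skip
r=20=10100 popcount=2 -> skip
r=21=10101 popcount=3 -> skip
r=22=10110 popcount=3 -> skip
r=23=10111 popcount=4 -> skip
r=24=11000 popcount=2 -> skip
r=25=11001 popcount=3 -> skip
r=26=11010 popcount=3 -> skip
r=27=11011 popcount=4 -> skip
r=28=11100 popcount=3 -> skip
r=29=11101 popcount=4 -> skip
r=30=11110 popcount=4 -> skip
r=31=11111 popcount=5 -> skip
r=32=100000 popcount=1 -> KEEP
r=33=100001 popcount=2 -> skip
r=34=100010 popcount=2 -> skip
r=35=100011 popcount=3 -> skip
r=36=100100 popcount=2 -> skip
r=37=100101 popcount=3 -> skip
r=38=100110 popcount=3 -> skip
r=39=100111 popcount=4 -> skip
r=40=101000 popcount=2 -> skip
r=41=101001 popcount=3 -> skip
r=42=101010 popcount=3 -> skip
r=43=101011 popcount=4 -> skip
r=44=101100 popcount=3 -> skip
r=45=101101 popcount=4 -> skip
r=46=101110 popcount=4 -> skip
r=47=101111 popcount=5 -> skip
r=48=110000 popcount=2 -> skip
r=49=110001 popcount=3 -> skip
r=50=110010 popcount=3 -> skip
r=51=110011 popcount=4 -> skip
r=52=110100 popcount=3 -> skip
Kept rows: 16 32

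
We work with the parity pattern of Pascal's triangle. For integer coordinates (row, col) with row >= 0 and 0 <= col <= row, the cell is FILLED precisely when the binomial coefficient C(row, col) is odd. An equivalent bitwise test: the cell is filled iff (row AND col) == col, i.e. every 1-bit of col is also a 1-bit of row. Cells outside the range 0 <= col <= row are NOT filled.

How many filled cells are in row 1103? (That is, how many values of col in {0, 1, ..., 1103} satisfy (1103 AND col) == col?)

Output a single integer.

1103 in binary = 10001001111
popcount(1103) = number of 1-bits in 10001001111 = 6
A col c satisfies (1103 AND c) == c iff every set bit of c is also set in 1103; each of the 6 set bits of 1103 can independently be on or off in c.
count = 2^6 = 64

Answer: 64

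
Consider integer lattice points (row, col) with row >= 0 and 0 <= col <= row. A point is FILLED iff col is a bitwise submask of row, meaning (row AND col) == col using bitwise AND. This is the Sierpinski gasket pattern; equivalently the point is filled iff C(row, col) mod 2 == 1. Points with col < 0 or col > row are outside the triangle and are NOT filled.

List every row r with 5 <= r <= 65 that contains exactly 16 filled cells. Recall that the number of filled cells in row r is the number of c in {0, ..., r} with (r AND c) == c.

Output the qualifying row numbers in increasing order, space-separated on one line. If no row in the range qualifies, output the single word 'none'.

Row r has 2^popcount(r) filled cells, so we need popcount(r) = log2(16) = 4.
Scan r = 5..65 and keep those with exactly 4 one-bits:
r=5=101 popcount=2 -> skip
r=6=110 popcount=2 -> skip
r=7=111 popcount=3 -> skip
r=8=1000 popcount=1 -> skip
r=9=1001 popcount=2 -> skip
r=10=1010 popcount=2 -> skip
r=11=1011 popcount=3 -> skip
r=12=1100 popcount=2 -> skip
r=13=1101 popcount=3 -> skip
r=14=1110 popcount=3 -> skip
r=15=1111 popcount=4 -> KEEP
r=16=10000 popcount=1 -> skip
r=17=10001 popcount=2 -> skip
r=18=10010 popcount=2 -> skip
r=19=10011 popcount=3 -> skip
r=20=10100 popcount=2 -> skip
r=21=10101 popcount=3 -> skip
r=22=10110 popcount=3 -> skip
r=23=10111 popcount=4 -> KEEP
r=24=11000 popcount=2 -> skip
r=25=11001 popcount=3 -> skip
r=26=11010 popcount=3 -> skip
r=27=11011 popcount=4 -> KEEP
r=28=11100 popcount=3 -> skip
r=29=11101 popcount=4 -> KEEP
r=30=11110 popcount=4 -> KEEP
r=31=11111 popcount=5 -> skip
r=32=100000 popcount=1 -> skip
r=33=100001 popcount=2 -> skip
r=34=100010 popcount=2 -> skip
r=35=100011 popcount=3 -> skip
r=36=100100 popcount=2 -> skip
r=37=100101 popcount=3 -> skip
r=38=100110 popcount=3 -> skip
r=39=100111 popcount=4 -> KEEP
r=40=101000 popcount=2 -> skip
r=41=101001 popcount=3 -> skip
r=42=101010 popcount=3 -> skip
r=43=101011 popcount=4 -> KEEP
r=44=101100 popcount=3 -> skip
r=45=101101 popcount=4 -> KEEP
r=46=101110 popcount=4 -> KEEP
r=47=101111 popcount=5 -> skip
r=48=110000 popcount=2 -> skip
r=49=110001 popcount=3 -> skip
r=50=110010 popcount=3 -> skip
r=51=110011 popcount=4 -> KEEP
r=52=110100 popcount=3 -> skip
r=53=110101 popcount=4 -> KEEP
r=54=110110 popcount=4 -> KEEP
r=55=110111 popcount=5 -> skip
r=56=111000 popcount=3 -> skip
r=57=111001 popcount=4 -> KEEP
r=58=111010 popcount=4 -> KEEP
r=59=111011 popcount=5 -> skip
r=60=111100 popcount=4 -> KEEP
r=61=111101 popcount=5 -> skip
r=62=111110 popcount=5 -> skip
r=63=111111 popcount=6 -> skip
r=64=1000000 popcount=1 -> skip
r=65=1000001 popcount=2 -> skip
Kept rows: 15 23 27 29 30 39 43 45 46 51 53 54 57 58 60

Answer: 15 23 27 29 30 39 43 45 46 51 53 54 57 58 60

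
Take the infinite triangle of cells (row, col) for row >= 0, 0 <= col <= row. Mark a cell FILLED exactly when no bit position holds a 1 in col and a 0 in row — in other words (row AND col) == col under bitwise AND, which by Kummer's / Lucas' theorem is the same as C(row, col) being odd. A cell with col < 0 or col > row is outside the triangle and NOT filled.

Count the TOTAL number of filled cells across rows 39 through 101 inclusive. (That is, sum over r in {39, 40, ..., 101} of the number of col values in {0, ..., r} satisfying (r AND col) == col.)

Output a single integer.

r39=100111 pc4: +16 =16
r40=101000 pc2: +4 =20
r41=101001 pc3: +8 =28
r42=101010 pc3: +8 =36
r43=101011 pc4: +16 =52
r44=101100 pc3: +8 =60
r45=101101 pc4: +16 =76
r46=101110 pc4: +16 =92
r47=101111 pc5: +32 =124
r48=110000 pc2: +4 =128
r49=110001 pc3: +8 =136
r50=110010 pc3: +8 =144
r51=110011 pc4: +16 =160
r52=110100 pc3: +8 =168
r53=110101 pc4: +16 =184
r54=110110 pc4: +16 =200
r55=110111 pc5: +32 =232
r56=111000 pc3: +8 =240
r57=111001 pc4: +16 =256
r58=111010 pc4: +16 =272
r59=111011 pc5: +32 =304
r60=111100 pc4: +16 =320
r61=111101 pc5: +32 =352
r62=111110 pc5: +32 =384
r63=111111 pc6: +64 =448
r64=1000000 pc1: +2 =450
r65=1000001 pc2: +4 =454
r66=1000010 pc2: +4 =458
r67=1000011 pc3: +8 =466
r68=1000100 pc2: +4 =470
r69=1000101 pc3: +8 =478
r70=1000110 pc3: +8 =486
r71=1000111 pc4: +16 =502
r72=1001000 pc2: +4 =506
r73=1001001 pc3: +8 =514
r74=1001010 pc3: +8 =522
r75=1001011 pc4: +16 =538
r76=1001100 pc3: +8 =546
r77=1001101 pc4: +16 =562
r78=1001110 pc4: +16 =578
r79=1001111 pc5: +32 =610
r80=1010000 pc2: +4 =614
r81=1010001 pc3: +8 =622
r82=1010010 pc3: +8 =630
r83=1010011 pc4: +16 =646
r84=1010100 pc3: +8 =654
r85=1010101 pc4: +16 =670
r86=1010110 pc4: +16 =686
r87=1010111 pc5: +32 =718
r88=1011000 pc3: +8 =726
r89=1011001 pc4: +16 =742
r90=1011010 pc4: +16 =758
r91=1011011 pc5: +32 =790
r92=1011100 pc4: +16 =806
r93=1011101 pc5: +32 =838
r94=1011110 pc5: +32 =870
r95=1011111 pc6: +64 =934
r96=1100000 pc2: +4 =938
r97=1100001 pc3: +8 =946
r98=1100010 pc3: +8 =954
r99=1100011 pc4: +16 =970
r100=1100100 pc3: +8 =978
r101=1100101 pc4: +16 =994

Answer: 994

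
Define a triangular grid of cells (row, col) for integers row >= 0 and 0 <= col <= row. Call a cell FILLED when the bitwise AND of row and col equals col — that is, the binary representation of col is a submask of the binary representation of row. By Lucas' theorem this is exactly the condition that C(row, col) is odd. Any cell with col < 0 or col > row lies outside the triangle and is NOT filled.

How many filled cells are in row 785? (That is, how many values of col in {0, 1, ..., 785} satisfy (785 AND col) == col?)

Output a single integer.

Answer: 16

Derivation:
785 in binary = 1100010001
popcount(785) = number of 1-bits in 1100010001 = 4
A col c satisfies (785 AND c) == c iff every set bit of c is also set in 785; each of the 4 set bits of 785 can independently be on or off in c.
count = 2^4 = 16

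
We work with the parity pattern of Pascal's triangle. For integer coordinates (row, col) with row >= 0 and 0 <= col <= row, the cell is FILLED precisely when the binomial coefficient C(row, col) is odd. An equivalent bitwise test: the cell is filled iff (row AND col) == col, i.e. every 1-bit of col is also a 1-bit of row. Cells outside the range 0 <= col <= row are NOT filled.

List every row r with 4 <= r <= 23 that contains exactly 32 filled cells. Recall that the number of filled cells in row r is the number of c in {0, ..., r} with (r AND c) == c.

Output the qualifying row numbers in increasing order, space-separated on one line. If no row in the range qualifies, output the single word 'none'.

Answer: none

Derivation:
Row r has 2^popcount(r) filled cells, so we need popcount(r) = log2(32) = 5.
Scan r = 4..23 and keep those with exactly 5 one-bits:
r=4=100 popcount=1 -> skip
r=5=101 popcount=2 -> skip
r=6=110 popcount=2 -> skip
r=7=111 popcount=3 -> skip
r=8=1000 popcount=1 -> skip
r=9=1001 popcount=2 -> skip
r=10=1010 popcount=2 -> skip
r=11=1011 popcount=3 -> skip
r=12=1100 popcount=2 -> skip
r=13=1101 popcount=3 -> skip
r=14=1110 popcount=3 -> skip
r=15=1111 popcount=4 -> skip
r=16=10000 popcount=1 -> skip
r=17=10001 popcount=2 -> skip
r=18=10010 popcount=2 -> skip
r=19=10011 popcount=3 -> skip
r=20=10100 popcount=2 -> skip
r=21=10101 popcount=3 -> skip
r=22=10110 popcount=3 -> skip
r=23=10111 popcount=4 -> skip
Kept rows: none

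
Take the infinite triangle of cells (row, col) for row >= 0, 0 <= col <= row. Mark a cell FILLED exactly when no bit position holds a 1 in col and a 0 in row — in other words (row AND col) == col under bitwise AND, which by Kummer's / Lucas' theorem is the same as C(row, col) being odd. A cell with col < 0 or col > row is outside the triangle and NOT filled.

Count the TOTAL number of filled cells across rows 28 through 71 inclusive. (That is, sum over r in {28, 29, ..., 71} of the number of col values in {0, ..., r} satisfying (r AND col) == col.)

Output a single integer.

r28=11100 pc3: +8 =8
r29=11101 pc4: +16 =24
r30=11110 pc4: +16 =40
r31=11111 pc5: +32 =72
r32=100000 pc1: +2 =74
r33=100001 pc2: +4 =78
r34=100010 pc2: +4 =82
r35=100011 pc3: +8 =90
r36=100100 pc2: +4 =94
r37=100101 pc3: +8 =102
r38=100110 pc3: +8 =110
r39=100111 pc4: +16 =126
r40=101000 pc2: +4 =130
r41=101001 pc3: +8 =138
r42=101010 pc3: +8 =146
r43=101011 pc4: +16 =162
r44=101100 pc3: +8 =170
r45=101101 pc4: +16 =186
r46=101110 pc4: +16 =202
r47=101111 pc5: +32 =234
r48=110000 pc2: +4 =238
r49=110001 pc3: +8 =246
r50=110010 pc3: +8 =254
r51=110011 pc4: +16 =270
r52=110100 pc3: +8 =278
r53=110101 pc4: +16 =294
r54=110110 pc4: +16 =310
r55=110111 pc5: +32 =342
r56=111000 pc3: +8 =350
r57=111001 pc4: +16 =366
r58=111010 pc4: +16 =382
r59=111011 pc5: +32 =414
r60=111100 pc4: +16 =430
r61=111101 pc5: +32 =462
r62=111110 pc5: +32 =494
r63=111111 pc6: +64 =558
r64=1000000 pc1: +2 =560
r65=1000001 pc2: +4 =564
r66=1000010 pc2: +4 =568
r67=1000011 pc3: +8 =576
r68=1000100 pc2: +4 =580
r69=1000101 pc3: +8 =588
r70=1000110 pc3: +8 =596
r71=1000111 pc4: +16 =612

Answer: 612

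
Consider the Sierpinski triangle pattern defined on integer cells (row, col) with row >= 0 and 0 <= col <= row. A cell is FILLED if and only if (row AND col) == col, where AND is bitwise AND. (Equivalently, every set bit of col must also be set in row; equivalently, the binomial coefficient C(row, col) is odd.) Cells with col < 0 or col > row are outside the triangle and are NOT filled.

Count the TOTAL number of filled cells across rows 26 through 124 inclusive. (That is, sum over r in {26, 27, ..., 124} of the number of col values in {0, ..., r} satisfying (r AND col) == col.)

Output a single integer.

Answer: 1784

Derivation:
r26=11010 pc3: +8 =8
r27=11011 pc4: +16 =24
r28=11100 pc3: +8 =32
r29=11101 pc4: +16 =48
r30=11110 pc4: +16 =64
r31=11111 pc5: +32 =96
r32=100000 pc1: +2 =98
r33=100001 pc2: +4 =102
r34=100010 pc2: +4 =106
r35=100011 pc3: +8 =114
r36=100100 pc2: +4 =118
r37=100101 pc3: +8 =126
r38=100110 pc3: +8 =134
r39=100111 pc4: +16 =150
r40=101000 pc2: +4 =154
r41=101001 pc3: +8 =162
r42=101010 pc3: +8 =170
r43=101011 pc4: +16 =186
r44=101100 pc3: +8 =194
r45=101101 pc4: +16 =210
r46=101110 pc4: +16 =226
r47=101111 pc5: +32 =258
r48=110000 pc2: +4 =262
r49=110001 pc3: +8 =270
r50=110010 pc3: +8 =278
r51=110011 pc4: +16 =294
r52=110100 pc3: +8 =302
r53=110101 pc4: +16 =318
r54=110110 pc4: +16 =334
r55=110111 pc5: +32 =366
r56=111000 pc3: +8 =374
r57=111001 pc4: +16 =390
r58=111010 pc4: +16 =406
r59=111011 pc5: +32 =438
r60=111100 pc4: +16 =454
r61=111101 pc5: +32 =486
r62=111110 pc5: +32 =518
r63=111111 pc6: +64 =582
r64=1000000 pc1: +2 =584
r65=1000001 pc2: +4 =588
r66=1000010 pc2: +4 =592
r67=1000011 pc3: +8 =600
r68=1000100 pc2: +4 =604
r69=1000101 pc3: +8 =612
r70=1000110 pc3: +8 =620
r71=1000111 pc4: +16 =636
r72=1001000 pc2: +4 =640
r73=1001001 pc3: +8 =648
r74=1001010 pc3: +8 =656
r75=1001011 pc4: +16 =672
r76=1001100 pc3: +8 =680
r77=1001101 pc4: +16 =696
r78=1001110 pc4: +16 =712
r79=1001111 pc5: +32 =744
r80=1010000 pc2: +4 =748
r81=1010001 pc3: +8 =756
r82=1010010 pc3: +8 =764
r83=1010011 pc4: +16 =780
r84=1010100 pc3: +8 =788
r85=1010101 pc4: +16 =804
r86=1010110 pc4: +16 =820
r87=1010111 pc5: +32 =852
r88=1011000 pc3: +8 =860
r89=1011001 pc4: +16 =876
r90=1011010 pc4: +16 =892
r91=1011011 pc5: +32 =924
r92=1011100 pc4: +16 =940
r93=1011101 pc5: +32 =972
r94=1011110 pc5: +32 =1004
r95=1011111 pc6: +64 =1068
r96=1100000 pc2: +4 =1072
r97=1100001 pc3: +8 =1080
r98=1100010 pc3: +8 =1088
r99=1100011 pc4: +16 =1104
r100=1100100 pc3: +8 =1112
r101=1100101 pc4: +16 =1128
r102=1100110 pc4: +16 =1144
r103=1100111 pc5: +32 =1176
r104=1101000 pc3: +8 =1184
r105=1101001 pc4: +16 =1200
r106=1101010 pc4: +16 =1216
r107=1101011 pc5: +32 =1248
r108=1101100 pc4: +16 =1264
r109=1101101 pc5: +32 =1296
r110=1101110 pc5: +32 =1328
r111=1101111 pc6: +64 =1392
r112=1110000 pc3: +8 =1400
r113=1110001 pc4: +16 =1416
r114=1110010 pc4: +16 =1432
r115=1110011 pc5: +32 =1464
r116=1110100 pc4: +16 =1480
r117=1110101 pc5: +32 =1512
r118=1110110 pc5: +32 =1544
r119=1110111 pc6: +64 =1608
r120=1111000 pc4: +16 =1624
r121=1111001 pc5: +32 =1656
r122=1111010 pc5: +32 =1688
r123=1111011 pc6: +64 =1752
r124=1111100 pc5: +32 =1784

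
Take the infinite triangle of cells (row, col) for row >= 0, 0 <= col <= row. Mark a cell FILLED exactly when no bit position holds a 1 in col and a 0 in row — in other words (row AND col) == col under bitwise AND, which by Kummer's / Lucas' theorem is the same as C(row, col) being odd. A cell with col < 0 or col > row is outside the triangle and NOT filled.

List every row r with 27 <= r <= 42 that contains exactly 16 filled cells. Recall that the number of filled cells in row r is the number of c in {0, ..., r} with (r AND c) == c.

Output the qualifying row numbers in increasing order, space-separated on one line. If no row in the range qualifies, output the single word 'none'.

Answer: 27 29 30 39

Derivation:
Row r has 2^popcount(r) filled cells, so we need popcount(r) = log2(16) = 4.
Scan r = 27..42 and keep those with exactly 4 one-bits:
r=27=11011 popcount=4 -> KEEP
r=28=11100 popcount=3 -> skip
r=29=11101 popcount=4 -> KEEP
r=30=11110 popcount=4 -> KEEP
r=31=11111 popcount=5 -> skip
r=32=100000 popcount=1 -> skip
r=33=100001 popcount=2 -> skip
r=34=100010 popcount=2 -> skip
r=35=100011 popcount=3 -> skip
r=36=100100 popcount=2 -> skip
r=37=100101 popcount=3 -> skip
r=38=100110 popcount=3 -> skip
r=39=100111 popcount=4 -> KEEP
r=40=101000 popcount=2 -> skip
r=41=101001 popcount=3 -> skip
r=42=101010 popcount=3 -> skip
Kept rows: 27 29 30 39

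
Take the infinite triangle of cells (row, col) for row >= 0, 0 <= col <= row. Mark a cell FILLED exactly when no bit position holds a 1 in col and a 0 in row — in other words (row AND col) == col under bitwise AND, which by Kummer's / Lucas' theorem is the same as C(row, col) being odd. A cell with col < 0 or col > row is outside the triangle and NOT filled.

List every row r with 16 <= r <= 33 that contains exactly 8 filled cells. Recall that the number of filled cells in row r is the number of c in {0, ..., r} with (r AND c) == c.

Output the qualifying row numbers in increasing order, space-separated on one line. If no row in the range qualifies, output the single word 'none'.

Answer: 19 21 22 25 26 28

Derivation:
Row r has 2^popcount(r) filled cells, so we need popcount(r) = log2(8) = 3.
Scan r = 16..33 and keep those with exactly 3 one-bits:
r=16=10000 popcount=1 -> skip
r=17=10001 popcount=2 -> skip
r=18=10010 popcount=2 -> skip
r=19=10011 popcount=3 -> KEEP
r=20=10100 popcount=2 -> skip
r=21=10101 popcount=3 -> KEEP
r=22=10110 popcount=3 -> KEEP
r=23=10111 popcount=4 -> skip
r=24=11000 popcount=2 -> skip
r=25=11001 popcount=3 -> KEEP
r=26=11010 popcount=3 -> KEEP
r=27=11011 popcount=4 -> skip
r=28=11100 popcount=3 -> KEEP
r=29=11101 popcount=4 -> skip
r=30=11110 popcount=4 -> skip
r=31=11111 popcount=5 -> skip
r=32=100000 popcount=1 -> skip
r=33=100001 popcount=2 -> skip
Kept rows: 19 21 22 25 26 28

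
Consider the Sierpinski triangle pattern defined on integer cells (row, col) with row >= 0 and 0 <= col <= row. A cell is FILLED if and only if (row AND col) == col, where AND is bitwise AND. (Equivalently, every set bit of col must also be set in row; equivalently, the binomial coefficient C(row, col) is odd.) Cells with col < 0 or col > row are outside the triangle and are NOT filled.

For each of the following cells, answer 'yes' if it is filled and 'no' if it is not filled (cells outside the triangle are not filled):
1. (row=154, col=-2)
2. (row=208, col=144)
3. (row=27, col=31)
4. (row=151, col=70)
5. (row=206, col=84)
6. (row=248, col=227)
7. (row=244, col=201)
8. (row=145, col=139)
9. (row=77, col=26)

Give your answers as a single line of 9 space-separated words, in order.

Answer: no yes no no no no no no no

Derivation:
(154,-2): col outside [0, 154] -> not filled
(208,144): row=0b11010000, col=0b10010000, row AND col = 0b10010000 = 144; 144 == 144 -> filled
(27,31): col outside [0, 27] -> not filled
(151,70): row=0b10010111, col=0b1000110, row AND col = 0b110 = 6; 6 != 70 -> empty
(206,84): row=0b11001110, col=0b1010100, row AND col = 0b1000100 = 68; 68 != 84 -> empty
(248,227): row=0b11111000, col=0b11100011, row AND col = 0b11100000 = 224; 224 != 227 -> empty
(244,201): row=0b11110100, col=0b11001001, row AND col = 0b11000000 = 192; 192 != 201 -> empty
(145,139): row=0b10010001, col=0b10001011, row AND col = 0b10000001 = 129; 129 != 139 -> empty
(77,26): row=0b1001101, col=0b11010, row AND col = 0b1000 = 8; 8 != 26 -> empty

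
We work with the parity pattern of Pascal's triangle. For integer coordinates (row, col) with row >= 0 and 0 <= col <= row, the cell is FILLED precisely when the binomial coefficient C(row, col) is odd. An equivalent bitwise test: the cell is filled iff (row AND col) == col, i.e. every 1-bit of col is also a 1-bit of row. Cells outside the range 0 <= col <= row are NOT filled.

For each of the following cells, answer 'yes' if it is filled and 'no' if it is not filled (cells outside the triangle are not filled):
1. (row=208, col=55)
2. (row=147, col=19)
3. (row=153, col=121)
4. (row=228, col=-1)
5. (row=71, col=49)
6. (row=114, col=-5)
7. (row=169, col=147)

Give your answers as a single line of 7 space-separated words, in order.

(208,55): row=0b11010000, col=0b110111, row AND col = 0b10000 = 16; 16 != 55 -> empty
(147,19): row=0b10010011, col=0b10011, row AND col = 0b10011 = 19; 19 == 19 -> filled
(153,121): row=0b10011001, col=0b1111001, row AND col = 0b11001 = 25; 25 != 121 -> empty
(228,-1): col outside [0, 228] -> not filled
(71,49): row=0b1000111, col=0b110001, row AND col = 0b1 = 1; 1 != 49 -> empty
(114,-5): col outside [0, 114] -> not filled
(169,147): row=0b10101001, col=0b10010011, row AND col = 0b10000001 = 129; 129 != 147 -> empty

Answer: no yes no no no no no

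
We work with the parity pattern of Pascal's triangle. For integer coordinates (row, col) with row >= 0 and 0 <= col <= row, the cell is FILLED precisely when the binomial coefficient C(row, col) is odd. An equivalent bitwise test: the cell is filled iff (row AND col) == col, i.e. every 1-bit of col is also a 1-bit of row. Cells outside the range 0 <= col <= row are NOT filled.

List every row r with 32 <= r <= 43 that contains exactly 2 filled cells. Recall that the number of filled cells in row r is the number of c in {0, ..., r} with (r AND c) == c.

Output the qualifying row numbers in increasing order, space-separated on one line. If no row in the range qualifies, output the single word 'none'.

Answer: 32

Derivation:
Row r has 2^popcount(r) filled cells, so we need popcount(r) = log2(2) = 1.
Scan r = 32..43 and keep those with exactly 1 one-bits:
r=32=100000 popcount=1 -> KEEP
r=33=100001 popcount=2 -> skip
r=34=100010 popcount=2 -> skip
r=35=100011 popcount=3 -> skip
r=36=100100 popcount=2 -> skip
r=37=100101 popcount=3 -> skip
r=38=100110 popcount=3 -> skip
r=39=100111 popcount=4 -> skip
r=40=101000 popcount=2 -> skip
r=41=101001 popcount=3 -> skip
r=42=101010 popcount=3 -> skip
r=43=101011 popcount=4 -> skip
Kept rows: 32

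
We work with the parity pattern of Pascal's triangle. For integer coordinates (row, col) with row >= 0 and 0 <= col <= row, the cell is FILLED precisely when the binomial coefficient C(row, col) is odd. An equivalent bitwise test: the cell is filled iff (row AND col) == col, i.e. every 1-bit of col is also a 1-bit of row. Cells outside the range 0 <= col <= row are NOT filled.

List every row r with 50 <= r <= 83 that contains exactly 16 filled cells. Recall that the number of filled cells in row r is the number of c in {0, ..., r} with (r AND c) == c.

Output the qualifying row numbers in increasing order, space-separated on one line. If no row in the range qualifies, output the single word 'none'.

Row r has 2^popcount(r) filled cells, so we need popcount(r) = log2(16) = 4.
Scan r = 50..83 and keep those with exactly 4 one-bits:
r=50=110010 popcount=3 -> skip
r=51=110011 popcount=4 -> KEEP
r=52=110100 popcount=3 -> skip
r=53=110101 popcount=4 -> KEEP
r=54=110110 popcount=4 -> KEEP
r=55=110111 popcount=5 -> skip
r=56=111000 popcount=3 -> skip
r=57=111001 popcount=4 -> KEEP
r=58=111010 popcount=4 -> KEEP
r=59=111011 popcount=5 -> skip
r=60=111100 popcount=4 -> KEEP
r=61=111101 popcount=5 -> skip
r=62=111110 popcount=5 -> skip
r=63=111111 popcount=6 -> skip
r=64=1000000 popcount=1 -> skip
r=65=1000001 popcount=2 -> skip
r=66=1000010 popcount=2 -> skip
r=67=1000011 popcount=3 -> skip
r=68=1000100 popcount=2 -> skip
r=69=1000101 popcount=3 -> skip
r=70=1000110 popcount=3 -> skip
r=71=1000111 popcount=4 -> KEEP
r=72=1001000 popcount=2 -> skip
r=73=1001001 popcount=3 -> skip
r=74=1001010 popcount=3 -> skip
r=75=1001011 popcount=4 -> KEEP
r=76=1001100 popcount=3 -> skip
r=77=1001101 popcount=4 -> KEEP
r=78=1001110 popcount=4 -> KEEP
r=79=1001111 popcount=5 -> skip
r=80=1010000 popcount=2 -> skip
r=81=1010001 popcount=3 -> skip
r=82=1010010 popcount=3 -> skip
r=83=1010011 popcount=4 -> KEEP
Kept rows: 51 53 54 57 58 60 71 75 77 78 83

Answer: 51 53 54 57 58 60 71 75 77 78 83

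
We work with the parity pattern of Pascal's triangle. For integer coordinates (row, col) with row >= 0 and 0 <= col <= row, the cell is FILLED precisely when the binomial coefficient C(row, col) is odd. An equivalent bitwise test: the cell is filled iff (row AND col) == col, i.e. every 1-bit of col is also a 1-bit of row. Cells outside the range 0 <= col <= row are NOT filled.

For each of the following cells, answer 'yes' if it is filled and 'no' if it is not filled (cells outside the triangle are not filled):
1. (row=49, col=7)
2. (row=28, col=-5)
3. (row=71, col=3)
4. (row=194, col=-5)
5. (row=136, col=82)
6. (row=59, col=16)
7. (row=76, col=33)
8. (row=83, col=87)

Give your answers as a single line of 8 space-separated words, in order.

Answer: no no yes no no yes no no

Derivation:
(49,7): row=0b110001, col=0b111, row AND col = 0b1 = 1; 1 != 7 -> empty
(28,-5): col outside [0, 28] -> not filled
(71,3): row=0b1000111, col=0b11, row AND col = 0b11 = 3; 3 == 3 -> filled
(194,-5): col outside [0, 194] -> not filled
(136,82): row=0b10001000, col=0b1010010, row AND col = 0b0 = 0; 0 != 82 -> empty
(59,16): row=0b111011, col=0b10000, row AND col = 0b10000 = 16; 16 == 16 -> filled
(76,33): row=0b1001100, col=0b100001, row AND col = 0b0 = 0; 0 != 33 -> empty
(83,87): col outside [0, 83] -> not filled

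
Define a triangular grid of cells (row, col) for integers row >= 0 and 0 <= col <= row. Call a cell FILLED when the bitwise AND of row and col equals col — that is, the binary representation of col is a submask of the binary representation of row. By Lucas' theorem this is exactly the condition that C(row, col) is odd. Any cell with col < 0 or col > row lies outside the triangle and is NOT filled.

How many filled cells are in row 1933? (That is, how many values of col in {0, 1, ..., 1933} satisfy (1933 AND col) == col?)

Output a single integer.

1933 in binary = 11110001101
popcount(1933) = number of 1-bits in 11110001101 = 7
A col c satisfies (1933 AND c) == c iff every set bit of c is also set in 1933; each of the 7 set bits of 1933 can independently be on or off in c.
count = 2^7 = 128

Answer: 128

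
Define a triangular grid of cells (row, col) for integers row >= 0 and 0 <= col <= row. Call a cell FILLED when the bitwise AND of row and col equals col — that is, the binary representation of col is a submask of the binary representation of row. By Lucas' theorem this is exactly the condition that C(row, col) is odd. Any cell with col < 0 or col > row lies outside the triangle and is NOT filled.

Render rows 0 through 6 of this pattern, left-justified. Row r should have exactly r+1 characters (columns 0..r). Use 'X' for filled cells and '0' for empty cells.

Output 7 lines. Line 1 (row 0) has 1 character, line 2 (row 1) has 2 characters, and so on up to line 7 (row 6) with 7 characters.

r0=0: X
r1=1: XX
r2=10: X0X
r3=11: XXXX
r4=100: X000X
r5=101: XX00XX
r6=110: X0X0X0X

Answer: X
XX
X0X
XXXX
X000X
XX00XX
X0X0X0X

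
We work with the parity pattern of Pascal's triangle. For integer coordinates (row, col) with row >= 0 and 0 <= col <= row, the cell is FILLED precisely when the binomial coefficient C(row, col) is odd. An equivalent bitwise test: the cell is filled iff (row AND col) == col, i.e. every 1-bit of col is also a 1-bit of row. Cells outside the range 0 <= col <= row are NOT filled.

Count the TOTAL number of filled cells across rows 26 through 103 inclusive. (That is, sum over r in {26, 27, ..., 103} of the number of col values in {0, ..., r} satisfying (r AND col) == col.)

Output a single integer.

Answer: 1176

Derivation:
r26=11010 pc3: +8 =8
r27=11011 pc4: +16 =24
r28=11100 pc3: +8 =32
r29=11101 pc4: +16 =48
r30=11110 pc4: +16 =64
r31=11111 pc5: +32 =96
r32=100000 pc1: +2 =98
r33=100001 pc2: +4 =102
r34=100010 pc2: +4 =106
r35=100011 pc3: +8 =114
r36=100100 pc2: +4 =118
r37=100101 pc3: +8 =126
r38=100110 pc3: +8 =134
r39=100111 pc4: +16 =150
r40=101000 pc2: +4 =154
r41=101001 pc3: +8 =162
r42=101010 pc3: +8 =170
r43=101011 pc4: +16 =186
r44=101100 pc3: +8 =194
r45=101101 pc4: +16 =210
r46=101110 pc4: +16 =226
r47=101111 pc5: +32 =258
r48=110000 pc2: +4 =262
r49=110001 pc3: +8 =270
r50=110010 pc3: +8 =278
r51=110011 pc4: +16 =294
r52=110100 pc3: +8 =302
r53=110101 pc4: +16 =318
r54=110110 pc4: +16 =334
r55=110111 pc5: +32 =366
r56=111000 pc3: +8 =374
r57=111001 pc4: +16 =390
r58=111010 pc4: +16 =406
r59=111011 pc5: +32 =438
r60=111100 pc4: +16 =454
r61=111101 pc5: +32 =486
r62=111110 pc5: +32 =518
r63=111111 pc6: +64 =582
r64=1000000 pc1: +2 =584
r65=1000001 pc2: +4 =588
r66=1000010 pc2: +4 =592
r67=1000011 pc3: +8 =600
r68=1000100 pc2: +4 =604
r69=1000101 pc3: +8 =612
r70=1000110 pc3: +8 =620
r71=1000111 pc4: +16 =636
r72=1001000 pc2: +4 =640
r73=1001001 pc3: +8 =648
r74=1001010 pc3: +8 =656
r75=1001011 pc4: +16 =672
r76=1001100 pc3: +8 =680
r77=1001101 pc4: +16 =696
r78=1001110 pc4: +16 =712
r79=1001111 pc5: +32 =744
r80=1010000 pc2: +4 =748
r81=1010001 pc3: +8 =756
r82=1010010 pc3: +8 =764
r83=1010011 pc4: +16 =780
r84=1010100 pc3: +8 =788
r85=1010101 pc4: +16 =804
r86=1010110 pc4: +16 =820
r87=1010111 pc5: +32 =852
r88=1011000 pc3: +8 =860
r89=1011001 pc4: +16 =876
r90=1011010 pc4: +16 =892
r91=1011011 pc5: +32 =924
r92=1011100 pc4: +16 =940
r93=1011101 pc5: +32 =972
r94=1011110 pc5: +32 =1004
r95=1011111 pc6: +64 =1068
r96=1100000 pc2: +4 =1072
r97=1100001 pc3: +8 =1080
r98=1100010 pc3: +8 =1088
r99=1100011 pc4: +16 =1104
r100=1100100 pc3: +8 =1112
r101=1100101 pc4: +16 =1128
r102=1100110 pc4: +16 =1144
r103=1100111 pc5: +32 =1176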